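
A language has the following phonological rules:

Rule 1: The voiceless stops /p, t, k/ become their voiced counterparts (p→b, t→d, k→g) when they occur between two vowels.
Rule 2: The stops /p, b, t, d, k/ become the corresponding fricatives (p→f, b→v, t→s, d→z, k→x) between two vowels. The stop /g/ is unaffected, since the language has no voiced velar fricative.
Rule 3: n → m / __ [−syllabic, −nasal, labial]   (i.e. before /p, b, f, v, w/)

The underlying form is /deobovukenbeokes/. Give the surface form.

deovovugembeoges

Rule 1 (intervocalic voicing): /k/ is a voiceless stop between vowels /u/ and /e/, so it voices to [g]. /k/ is a voiceless stop between vowels /o/ and /e/, so it voices to [g]. /deobovukenbeokes/ → deobovugenbeoges.
Rule 2 (intervocalic spirantization): /b/ is a stop between vowels /o/ and /o/, so it spirantizes to the fricative [v]. /deobovugenbeoges/ → deovovugenbeoges.
Rule 3 (nasal place assimilation): /n/ precedes the labial consonant /b/, so it assimilates in place to [m]. /deovovugenbeoges/ → deovovugembeoges.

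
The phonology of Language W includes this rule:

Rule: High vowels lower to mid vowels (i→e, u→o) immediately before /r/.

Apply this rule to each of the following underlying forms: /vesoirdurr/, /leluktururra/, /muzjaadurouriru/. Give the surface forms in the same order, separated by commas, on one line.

/vesoirdurr/: /i/ is a high vowel immediately before /r/, so it lowers to [e]. /u/ is a high vowel immediately before /r/, so it lowers to [o]. → [vesoerdorr].
/leluktururra/: /u/ is a high vowel immediately before /r/, so it lowers to [o]. /u/ is a high vowel immediately before /r/, so it lowers to [o]. → [leluktororra].
/muzjaadurouriru/: /u/ is a high vowel immediately before /r/, so it lowers to [o]. /u/ is a high vowel immediately before /r/, so it lowers to [o]. /i/ is a high vowel immediately before /r/, so it lowers to [e]. → [muzjaadorooreru].

vesoerdorr, leluktororra, muzjaadorooreru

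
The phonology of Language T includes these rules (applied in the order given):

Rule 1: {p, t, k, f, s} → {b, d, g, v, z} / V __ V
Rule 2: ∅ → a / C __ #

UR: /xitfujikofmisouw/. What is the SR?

Rule 1 (intervocalic voicing): /k/ is a voiceless obstruent between vowels /i/ and /o/, so it voices to [g]. /s/ is a voiceless obstruent between vowels /i/ and /o/, so it voices to [z]. /xitfujikofmisouw/ → xitfujigofmizouw.
Rule 2 (final a-epenthesis): the form ends in the consonant /w/, so [a] is inserted word-finally. /xitfujigofmizouw/ → xitfujigofmizouwa.

xitfujigofmizouwa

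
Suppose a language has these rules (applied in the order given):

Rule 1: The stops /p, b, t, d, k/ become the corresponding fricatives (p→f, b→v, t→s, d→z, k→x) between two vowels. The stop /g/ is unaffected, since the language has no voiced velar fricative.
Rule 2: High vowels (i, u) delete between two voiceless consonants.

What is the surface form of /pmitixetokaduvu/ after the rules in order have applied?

pmisxesoxazuvu

Rule 1 (intervocalic spirantization): /t/ is a stop between vowels /i/ and /i/, so it spirantizes to the fricative [s]. /t/ is a stop between vowels /e/ and /o/, so it spirantizes to the fricative [s]. /k/ is a stop between vowels /o/ and /a/, so it spirantizes to the fricative [x]. /d/ is a stop between vowels /a/ and /u/, so it spirantizes to the fricative [z]. /pmitixetokaduvu/ → pmisixesoxazuvu.
Rule 2 (high vowel syncope): /i/ is a high vowel flanked by voiceless consonants /s/ and /x/, so it deletes. /pmisixesoxazuvu/ → pmisxesoxazuvu.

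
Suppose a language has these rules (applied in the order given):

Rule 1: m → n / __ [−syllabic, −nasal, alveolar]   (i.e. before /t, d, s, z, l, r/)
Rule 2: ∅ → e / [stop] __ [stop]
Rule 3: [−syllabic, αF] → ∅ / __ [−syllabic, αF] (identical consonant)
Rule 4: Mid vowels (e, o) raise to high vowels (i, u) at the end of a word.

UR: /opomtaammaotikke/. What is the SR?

Rule 1 (nasal place assimilation): /m/ precedes the alveolar consonant /t/, so it assimilates in place to [n]. /opomtaammaotikke/ → opontaammaotikke.
Rule 2 (stop-cluster e-epenthesis): /k/ and /k/ form a stop–stop cluster, so [e] is inserted between them. /opontaammaotikke/ → opontaammaotikeke.
Rule 3 (degemination): /mm/ is a geminate; the first /m/ deletes. /opontaammaotikeke/ → opontaamaotikeke.
Rule 4 (final vowel raising): /e/ is a mid vowel in word-final position, so it raises to [i]. /opontaamaotikeke/ → opontaamaotikeki.

opontaamaotikeki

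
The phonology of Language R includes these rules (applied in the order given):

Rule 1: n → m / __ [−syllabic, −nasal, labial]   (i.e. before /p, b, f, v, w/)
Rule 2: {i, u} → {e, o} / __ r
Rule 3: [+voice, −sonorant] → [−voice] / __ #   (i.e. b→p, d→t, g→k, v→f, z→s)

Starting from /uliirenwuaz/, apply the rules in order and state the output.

Rule 1 (nasal place assimilation): /n/ precedes the labial consonant /w/, so it assimilates in place to [m]. /uliirenwuaz/ → uliiremwuaz.
Rule 2 (pre-rhotic lowering): /i/ is a high vowel immediately before /r/, so it lowers to [e]. /uliiremwuaz/ → ulieremwuaz.
Rule 3 (final devoicing): /z/ is a voiced obstruent in word-final position, so it devoices to [s]. /ulieremwuaz/ → ulieremwuas.

ulieremwuas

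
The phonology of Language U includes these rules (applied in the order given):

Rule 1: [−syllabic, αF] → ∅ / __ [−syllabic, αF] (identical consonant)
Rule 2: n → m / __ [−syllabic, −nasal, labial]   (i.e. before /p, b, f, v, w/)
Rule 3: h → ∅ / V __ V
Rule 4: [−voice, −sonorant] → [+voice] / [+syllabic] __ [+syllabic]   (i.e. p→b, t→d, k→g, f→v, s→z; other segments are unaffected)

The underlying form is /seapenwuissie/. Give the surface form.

seabemwuizie

Rule 1 (degemination): /ss/ is a geminate; the first /s/ deletes. /seapenwuissie/ → seapenwuisie.
Rule 2 (nasal place assimilation): /n/ precedes the labial consonant /w/, so it assimilates in place to [m]. /seapenwuisie/ → seapemwuisie.
Rule 3 (intervocalic h-deletion): no segment meets the environment; /seapemwuisie/ is unchanged.
Rule 4 (intervocalic voicing): /p/ is a voiceless obstruent between vowels /a/ and /e/, so it voices to [b]. /s/ is a voiceless obstruent between vowels /i/ and /i/, so it voices to [z]. /seapemwuisie/ → seabemwuizie.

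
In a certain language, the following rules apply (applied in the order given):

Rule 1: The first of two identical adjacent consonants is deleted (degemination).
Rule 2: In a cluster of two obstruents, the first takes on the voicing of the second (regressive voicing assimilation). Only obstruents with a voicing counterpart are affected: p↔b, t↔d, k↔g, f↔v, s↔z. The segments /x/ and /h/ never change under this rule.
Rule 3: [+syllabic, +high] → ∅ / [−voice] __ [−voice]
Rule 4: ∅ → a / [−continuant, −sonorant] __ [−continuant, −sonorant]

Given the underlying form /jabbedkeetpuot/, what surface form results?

jabetakeetapuot

Rule 1 (degemination): /bb/ is a geminate; the first /b/ deletes. /jabbedkeetpuot/ → jabedkeetpuot.
Rule 2 (regressive voicing assimilation): /d/ precedes the voiceless obstruent /k/, so it devoices to [t] by assimilation. /jabedkeetpuot/ → jabetkeetpuot.
Rule 3 (high vowel syncope): no segment meets the environment; /jabetkeetpuot/ is unchanged.
Rule 4 (stop-cluster a-epenthesis): /t/ and /k/ form a stop–stop cluster, so [a] is inserted between them. /t/ and /p/ form a stop–stop cluster, so [a] is inserted between them. /jabetkeetpuot/ → jabetakeetapuot.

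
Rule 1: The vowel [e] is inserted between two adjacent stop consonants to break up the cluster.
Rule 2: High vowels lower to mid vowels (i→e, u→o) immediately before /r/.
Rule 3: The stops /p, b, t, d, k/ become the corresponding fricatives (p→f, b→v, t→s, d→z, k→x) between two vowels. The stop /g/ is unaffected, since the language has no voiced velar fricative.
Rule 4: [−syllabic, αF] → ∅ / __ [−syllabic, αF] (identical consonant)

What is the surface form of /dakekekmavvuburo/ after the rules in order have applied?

Rule 1 (stop-cluster e-epenthesis): no segment meets the environment; /dakekekmavvuburo/ is unchanged.
Rule 2 (pre-rhotic lowering): /u/ is a high vowel immediately before /r/, so it lowers to [o]. /dakekekmavvuburo/ → dakekekmavvuboro.
Rule 3 (intervocalic spirantization): /k/ is a stop between vowels /a/ and /e/, so it spirantizes to the fricative [x]. /k/ is a stop between vowels /e/ and /e/, so it spirantizes to the fricative [x]. /b/ is a stop between vowels /u/ and /o/, so it spirantizes to the fricative [v]. /dakekekmavvuboro/ → daxexekmavvuvoro.
Rule 4 (degemination): /vv/ is a geminate; the first /v/ deletes. /daxexekmavvuvoro/ → daxexekmavuvoro.

daxexekmavuvoro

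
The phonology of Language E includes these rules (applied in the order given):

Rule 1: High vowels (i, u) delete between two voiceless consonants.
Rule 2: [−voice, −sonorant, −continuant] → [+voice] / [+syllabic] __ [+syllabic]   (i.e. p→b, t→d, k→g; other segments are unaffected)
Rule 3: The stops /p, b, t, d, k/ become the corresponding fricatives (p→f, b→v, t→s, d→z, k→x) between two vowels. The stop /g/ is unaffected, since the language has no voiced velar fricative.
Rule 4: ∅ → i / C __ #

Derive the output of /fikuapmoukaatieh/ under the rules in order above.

Rule 1 (high vowel syncope): /i/ is a high vowel flanked by voiceless consonants /f/ and /k/, so it deletes. /fikuapmoukaatieh/ → fkuapmoukaatieh.
Rule 2 (intervocalic voicing): /k/ is a voiceless stop between vowels /u/ and /a/, so it voices to [g]. /t/ is a voiceless stop between vowels /a/ and /i/, so it voices to [d]. /fkuapmoukaatieh/ → fkuapmougaadieh.
Rule 3 (intervocalic spirantization): /d/ is a stop between vowels /a/ and /i/, so it spirantizes to the fricative [z]. /fkuapmougaadieh/ → fkuapmougaazieh.
Rule 4 (final i-epenthesis): the form ends in the consonant /h/, so [i] is inserted word-finally. /fkuapmougaazieh/ → fkuapmougaaziehi.

fkuapmougaaziehi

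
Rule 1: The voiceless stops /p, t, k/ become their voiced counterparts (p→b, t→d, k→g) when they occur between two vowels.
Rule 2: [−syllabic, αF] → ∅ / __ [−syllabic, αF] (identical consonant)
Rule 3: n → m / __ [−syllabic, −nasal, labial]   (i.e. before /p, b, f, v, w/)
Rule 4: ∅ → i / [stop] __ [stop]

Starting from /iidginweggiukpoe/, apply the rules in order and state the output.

Rule 1 (intervocalic voicing): no segment meets the environment; /iidginweggiukpoe/ is unchanged.
Rule 2 (degemination): /gg/ is a geminate; the first /g/ deletes. /iidginweggiukpoe/ → iidginwegiukpoe.
Rule 3 (nasal place assimilation): /n/ precedes the labial consonant /w/, so it assimilates in place to [m]. /iidginwegiukpoe/ → iidgimwegiukpoe.
Rule 4 (stop-cluster i-epenthesis): /d/ and /g/ form a stop–stop cluster, so [i] is inserted between them. /k/ and /p/ form a stop–stop cluster, so [i] is inserted between them. /iidgimwegiukpoe/ → iidigimwegiukipoe.

iidigimwegiukipoe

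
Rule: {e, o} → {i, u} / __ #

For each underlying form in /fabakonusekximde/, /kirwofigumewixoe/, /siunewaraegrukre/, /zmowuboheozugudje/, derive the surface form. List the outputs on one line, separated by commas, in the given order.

/fabakonusekximde/: /e/ is a mid vowel in word-final position, so it raises to [i]. → [fabakonusekximdi].
/kirwofigumewixoe/: /e/ is a mid vowel in word-final position, so it raises to [i]. → [kirwofigumewixoi].
/siunewaraegrukre/: /e/ is a mid vowel in word-final position, so it raises to [i]. → [siunewaraegrukri].
/zmowuboheozugudje/: /e/ is a mid vowel in word-final position, so it raises to [i]. → [zmowuboheozugudji].

fabakonusekximdi, kirwofigumewixoi, siunewaraegrukri, zmowuboheozugudji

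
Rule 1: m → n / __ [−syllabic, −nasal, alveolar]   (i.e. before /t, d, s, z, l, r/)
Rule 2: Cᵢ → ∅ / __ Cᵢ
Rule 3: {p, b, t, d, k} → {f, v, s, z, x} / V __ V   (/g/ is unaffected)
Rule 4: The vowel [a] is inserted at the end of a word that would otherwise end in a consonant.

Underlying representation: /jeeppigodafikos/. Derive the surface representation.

Rule 1 (nasal place assimilation): no segment meets the environment; /jeeppigodafikos/ is unchanged.
Rule 2 (degemination): /pp/ is a geminate; the first /p/ deletes. /jeeppigodafikos/ → jeepigodafikos.
Rule 3 (intervocalic spirantization): /p/ is a stop between vowels /e/ and /i/, so it spirantizes to the fricative [f]. /d/ is a stop between vowels /o/ and /a/, so it spirantizes to the fricative [z]. /k/ is a stop between vowels /i/ and /o/, so it spirantizes to the fricative [x]. /jeepigodafikos/ → jeefigozafixos.
Rule 4 (final a-epenthesis): the form ends in the consonant /s/, so [a] is inserted word-finally. /jeefigozafixos/ → jeefigozafixosa.

jeefigozafixosa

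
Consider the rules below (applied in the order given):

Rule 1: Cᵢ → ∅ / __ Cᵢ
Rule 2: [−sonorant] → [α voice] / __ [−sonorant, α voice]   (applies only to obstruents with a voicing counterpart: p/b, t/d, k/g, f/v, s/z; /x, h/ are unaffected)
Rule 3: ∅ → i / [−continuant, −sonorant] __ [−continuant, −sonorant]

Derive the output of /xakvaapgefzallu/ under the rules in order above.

xagvaabigevzalu

Rule 1 (degemination): /ll/ is a geminate; the first /l/ deletes. /xakvaapgefzallu/ → xakvaapgefzalu.
Rule 2 (regressive voicing assimilation): /k/ precedes the voiced obstruent /v/, so it voices to [g] by assimilation. /p/ precedes the voiced obstruent /g/, so it voices to [b] by assimilation. /f/ precedes the voiced obstruent /z/, so it voices to [v] by assimilation. /xakvaapgefzalu/ → xagvaabgevzalu.
Rule 3 (stop-cluster i-epenthesis): /b/ and /g/ form a stop–stop cluster, so [i] is inserted between them. /xagvaabgevzalu/ → xagvaabigevzalu.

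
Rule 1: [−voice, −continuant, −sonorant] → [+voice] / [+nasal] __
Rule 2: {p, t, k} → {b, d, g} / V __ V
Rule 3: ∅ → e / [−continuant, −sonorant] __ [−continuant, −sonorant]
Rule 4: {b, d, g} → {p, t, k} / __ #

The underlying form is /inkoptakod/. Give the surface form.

ingopetagot

Rule 1 (post-nasal voicing): /k/ is a voiceless stop immediately after the nasal /n/, so it voices to [g]. /inkoptakod/ → ingoptakod.
Rule 2 (intervocalic voicing): /k/ is a voiceless stop between vowels /a/ and /o/, so it voices to [g]. /ingoptakod/ → ingoptagod.
Rule 3 (stop-cluster e-epenthesis): /p/ and /t/ form a stop–stop cluster, so [e] is inserted between them. /ingoptagod/ → ingopetagod.
Rule 4 (final devoicing): /d/ is a voiced stop in word-final position, so it devoices to [t]. /ingopetagod/ → ingopetagot.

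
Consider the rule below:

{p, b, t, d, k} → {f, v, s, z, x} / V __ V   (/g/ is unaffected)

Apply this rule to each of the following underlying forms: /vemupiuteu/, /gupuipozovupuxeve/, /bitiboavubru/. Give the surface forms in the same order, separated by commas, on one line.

/vemupiuteu/: /p/ is a stop between vowels /u/ and /i/, so it spirantizes to the fricative [f]. /t/ is a stop between vowels /u/ and /e/, so it spirantizes to the fricative [s]. → [vemufiuseu].
/gupuipozovupuxeve/: /p/ is a stop between vowels /u/ and /u/, so it spirantizes to the fricative [f]. /p/ is a stop between vowels /i/ and /o/, so it spirantizes to the fricative [f]. /p/ is a stop between vowels /u/ and /u/, so it spirantizes to the fricative [f]. → [gufuifozovufuxeve].
/bitiboavubru/: /t/ is a stop between vowels /i/ and /i/, so it spirantizes to the fricative [s]. /b/ is a stop between vowels /i/ and /o/, so it spirantizes to the fricative [v]. → [bisivoavubru].

vemufiuseu, gufuifozovufuxeve, bisivoavubru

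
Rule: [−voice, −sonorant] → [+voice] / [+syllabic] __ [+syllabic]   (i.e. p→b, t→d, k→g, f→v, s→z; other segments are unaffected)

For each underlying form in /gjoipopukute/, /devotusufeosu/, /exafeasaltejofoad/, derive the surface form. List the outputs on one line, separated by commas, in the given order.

gjoibobugude, devoduzuveozu, exaveazaltejovoad

/gjoipopukute/: /p/ is a voiceless obstruent between vowels /i/ and /o/, so it voices to [b]. /p/ is a voiceless obstruent between vowels /o/ and /u/, so it voices to [b]. /k/ is a voiceless obstruent between vowels /u/ and /u/, so it voices to [g]. /t/ is a voiceless obstruent between vowels /u/ and /e/, so it voices to [d]. → [gjoibobugude].
/devotusufeosu/: /t/ is a voiceless obstruent between vowels /o/ and /u/, so it voices to [d]. /s/ is a voiceless obstruent between vowels /u/ and /u/, so it voices to [z]. /f/ is a voiceless obstruent between vowels /u/ and /e/, so it voices to [v]. /s/ is a voiceless obstruent between vowels /o/ and /u/, so it voices to [z]. → [devoduzuveozu].
/exafeasaltejofoad/: /f/ is a voiceless obstruent between vowels /a/ and /e/, so it voices to [v]. /s/ is a voiceless obstruent between vowels /a/ and /a/, so it voices to [z]. /f/ is a voiceless obstruent between vowels /o/ and /o/, so it voices to [v]. → [exaveazaltejovoad].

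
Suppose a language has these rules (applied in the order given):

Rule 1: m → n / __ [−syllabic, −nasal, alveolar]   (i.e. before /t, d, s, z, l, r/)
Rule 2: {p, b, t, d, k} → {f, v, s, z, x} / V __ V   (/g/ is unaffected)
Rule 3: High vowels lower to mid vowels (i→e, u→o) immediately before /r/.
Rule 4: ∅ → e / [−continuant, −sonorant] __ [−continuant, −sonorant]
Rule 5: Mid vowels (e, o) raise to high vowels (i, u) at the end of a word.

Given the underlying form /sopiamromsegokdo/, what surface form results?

sofianronsegokedu

Rule 1 (nasal place assimilation): /m/ precedes the alveolar consonant /r/, so it assimilates in place to [n]. /m/ precedes the alveolar consonant /s/, so it assimilates in place to [n]. /sopiamromsegokdo/ → sopianronsegokdo.
Rule 2 (intervocalic spirantization): /p/ is a stop between vowels /o/ and /i/, so it spirantizes to the fricative [f]. /sopianronsegokdo/ → sofianronsegokdo.
Rule 3 (pre-rhotic lowering): no segment meets the environment; /sofianronsegokdo/ is unchanged.
Rule 4 (stop-cluster e-epenthesis): /k/ and /d/ form a stop–stop cluster, so [e] is inserted between them. /sofianronsegokdo/ → sofianronsegokedo.
Rule 5 (final vowel raising): /o/ is a mid vowel in word-final position, so it raises to [u]. /sofianronsegokedo/ → sofianronsegokedu.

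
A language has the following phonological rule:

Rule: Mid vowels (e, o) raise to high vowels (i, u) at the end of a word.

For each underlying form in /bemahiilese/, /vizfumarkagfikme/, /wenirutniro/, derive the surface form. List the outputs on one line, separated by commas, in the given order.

bemahiilesi, vizfumarkagfikmi, wenirutniru

/bemahiilese/: /e/ is a mid vowel in word-final position, so it raises to [i]. → [bemahiilesi].
/vizfumarkagfikme/: /e/ is a mid vowel in word-final position, so it raises to [i]. → [vizfumarkagfikmi].
/wenirutniro/: /o/ is a mid vowel in word-final position, so it raises to [u]. → [wenirutniru].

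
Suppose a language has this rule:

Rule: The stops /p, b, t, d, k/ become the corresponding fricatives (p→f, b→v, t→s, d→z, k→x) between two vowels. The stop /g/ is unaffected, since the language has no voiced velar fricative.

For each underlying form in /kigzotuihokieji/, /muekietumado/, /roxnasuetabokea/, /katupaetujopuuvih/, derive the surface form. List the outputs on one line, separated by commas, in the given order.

/kigzotuihokieji/: /t/ is a stop between vowels /o/ and /u/, so it spirantizes to the fricative [s]. /k/ is a stop between vowels /o/ and /i/, so it spirantizes to the fricative [x]. → [kigzosuihoxieji].
/muekietumado/: /k/ is a stop between vowels /e/ and /i/, so it spirantizes to the fricative [x]. /t/ is a stop between vowels /e/ and /u/, so it spirantizes to the fricative [s]. /d/ is a stop between vowels /a/ and /o/, so it spirantizes to the fricative [z]. → [muexiesumazo].
/roxnasuetabokea/: /t/ is a stop between vowels /e/ and /a/, so it spirantizes to the fricative [s]. /b/ is a stop between vowels /a/ and /o/, so it spirantizes to the fricative [v]. /k/ is a stop between vowels /o/ and /e/, so it spirantizes to the fricative [x]. → [roxnasuesavoxea].
/katupaetujopuuvih/: /t/ is a stop between vowels /a/ and /u/, so it spirantizes to the fricative [s]. /p/ is a stop between vowels /u/ and /a/, so it spirantizes to the fricative [f]. /t/ is a stop between vowels /e/ and /u/, so it spirantizes to the fricative [s]. /p/ is a stop between vowels /o/ and /u/, so it spirantizes to the fricative [f]. → [kasufaesujofuuvih].

kigzosuihoxieji, muexiesumazo, roxnasuesavoxea, kasufaesujofuuvih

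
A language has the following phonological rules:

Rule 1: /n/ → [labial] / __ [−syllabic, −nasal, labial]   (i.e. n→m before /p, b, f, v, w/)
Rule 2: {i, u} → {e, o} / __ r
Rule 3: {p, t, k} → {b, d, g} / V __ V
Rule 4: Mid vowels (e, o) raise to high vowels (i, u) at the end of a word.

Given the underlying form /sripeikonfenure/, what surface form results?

Rule 1 (nasal place assimilation): /n/ precedes the labial consonant /f/, so it assimilates in place to [m]. /sripeikonfenure/ → sripeikomfenure.
Rule 2 (pre-rhotic lowering): /u/ is a high vowel immediately before /r/, so it lowers to [o]. /sripeikomfenure/ → sripeikomfenore.
Rule 3 (intervocalic voicing): /p/ is a voiceless stop between vowels /i/ and /e/, so it voices to [b]. /k/ is a voiceless stop between vowels /i/ and /o/, so it voices to [g]. /sripeikomfenore/ → sribeigomfenore.
Rule 4 (final vowel raising): /e/ is a mid vowel in word-final position, so it raises to [i]. /sribeigomfenore/ → sribeigomfenori.

sribeigomfenori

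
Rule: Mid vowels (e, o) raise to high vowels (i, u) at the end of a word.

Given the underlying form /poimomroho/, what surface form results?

Scanning /poimomroho/: /o/ at position 2 is not in the conditioning environment; /o/ at position 5 is not in the conditioning environment; /o/ at position 8 is not in the conditioning environment; /o/ is a mid vowel in word-final position, so it raises to [u].
Result: [poimomrohu].

poimomrohu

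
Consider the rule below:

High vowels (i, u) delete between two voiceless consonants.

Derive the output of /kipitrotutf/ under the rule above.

kptrottf

/i/ is a high vowel flanked by voiceless consonants /k/ and /p/, so it deletes.
/i/ is a high vowel flanked by voiceless consonants /p/ and /t/, so it deletes.
/u/ is a high vowel flanked by voiceless consonants /t/ and /t/, so it deletes.
Surface form: [kptrottf].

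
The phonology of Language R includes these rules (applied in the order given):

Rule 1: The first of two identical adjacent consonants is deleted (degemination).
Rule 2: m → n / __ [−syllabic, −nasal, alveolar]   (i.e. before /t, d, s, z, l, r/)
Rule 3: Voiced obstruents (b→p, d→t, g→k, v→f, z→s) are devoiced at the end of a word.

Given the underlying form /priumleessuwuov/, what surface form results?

Rule 1 (degemination): /ss/ is a geminate; the first /s/ deletes. /priumleessuwuov/ → priumleesuwuov.
Rule 2 (nasal place assimilation): /m/ precedes the alveolar consonant /l/, so it assimilates in place to [n]. /priumleesuwuov/ → priunleesuwuov.
Rule 3 (final devoicing): /v/ is a voiced obstruent in word-final position, so it devoices to [f]. /priunleesuwuov/ → priunleesuwuof.

priunleesuwuof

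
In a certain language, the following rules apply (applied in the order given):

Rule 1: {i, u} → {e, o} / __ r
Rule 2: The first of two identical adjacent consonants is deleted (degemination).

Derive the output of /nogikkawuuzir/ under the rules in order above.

nogikawuuzer

Rule 1 (pre-rhotic lowering): /i/ is a high vowel immediately before /r/, so it lowers to [e]. /nogikkawuuzir/ → nogikkawuuzer.
Rule 2 (degemination): /kk/ is a geminate; the first /k/ deletes. /nogikkawuuzer/ → nogikawuuzer.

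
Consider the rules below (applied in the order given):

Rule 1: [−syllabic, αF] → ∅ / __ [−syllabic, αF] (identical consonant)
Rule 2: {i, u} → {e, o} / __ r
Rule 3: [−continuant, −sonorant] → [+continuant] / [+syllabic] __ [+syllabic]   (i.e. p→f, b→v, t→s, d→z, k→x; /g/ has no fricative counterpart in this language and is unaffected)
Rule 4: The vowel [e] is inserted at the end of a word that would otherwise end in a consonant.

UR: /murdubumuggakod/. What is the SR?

Rule 1 (degemination): /gg/ is a geminate; the first /g/ deletes. /murdubumuggakod/ → murdubumugakod.
Rule 2 (pre-rhotic lowering): /u/ is a high vowel immediately before /r/, so it lowers to [o]. /murdubumugakod/ → mordubumugakod.
Rule 3 (intervocalic spirantization): /b/ is a stop between vowels /u/ and /u/, so it spirantizes to the fricative [v]. /k/ is a stop between vowels /a/ and /o/, so it spirantizes to the fricative [x]. /mordubumugakod/ → morduvumugaxod.
Rule 4 (final e-epenthesis): the form ends in the consonant /d/, so [e] is inserted word-finally. /morduvumugaxod/ → morduvumugaxode.

morduvumugaxode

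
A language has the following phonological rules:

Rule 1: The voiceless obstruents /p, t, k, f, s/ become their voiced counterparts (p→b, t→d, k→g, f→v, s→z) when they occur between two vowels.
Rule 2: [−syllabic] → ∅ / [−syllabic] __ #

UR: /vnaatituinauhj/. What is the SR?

Rule 1 (intervocalic voicing): /t/ is a voiceless obstruent between vowels /a/ and /i/, so it voices to [d]. /t/ is a voiceless obstruent between vowels /i/ and /u/, so it voices to [d]. /vnaatituinauhj/ → vnaadiduinauhj.
Rule 2 (final cluster simplification): /j/ is the second consonant of a word-final cluster /hj/, so it deletes. /vnaadiduinauhj/ → vnaadiduinauh.

vnaadiduinauh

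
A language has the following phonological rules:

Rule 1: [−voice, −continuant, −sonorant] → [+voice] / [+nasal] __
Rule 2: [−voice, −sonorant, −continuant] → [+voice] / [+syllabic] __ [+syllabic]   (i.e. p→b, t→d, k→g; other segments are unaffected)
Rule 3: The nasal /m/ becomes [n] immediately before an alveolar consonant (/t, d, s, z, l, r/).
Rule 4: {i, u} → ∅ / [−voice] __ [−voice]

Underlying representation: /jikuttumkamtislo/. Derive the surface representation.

jiguttumgandislo

Rule 1 (post-nasal voicing): /k/ is a voiceless stop immediately after the nasal /m/, so it voices to [g]. /t/ is a voiceless stop immediately after the nasal /m/, so it voices to [d]. /jikuttumkamtislo/ → jikuttumgamdislo.
Rule 2 (intervocalic voicing): /k/ is a voiceless stop between vowels /i/ and /u/, so it voices to [g]. /jikuttumgamdislo/ → jiguttumgamdislo.
Rule 3 (nasal place assimilation): /m/ precedes the alveolar consonant /d/, so it assimilates in place to [n]. /jiguttumgamdislo/ → jiguttumgandislo.
Rule 4 (high vowel syncope): no segment meets the environment; /jiguttumgandislo/ is unchanged.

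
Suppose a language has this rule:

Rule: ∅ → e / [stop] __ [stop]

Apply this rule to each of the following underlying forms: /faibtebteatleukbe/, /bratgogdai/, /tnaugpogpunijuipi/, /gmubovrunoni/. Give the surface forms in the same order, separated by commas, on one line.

/faibtebteatleukbe/: /b/ and /t/ form a stop–stop cluster, so [e] is inserted between them. /b/ and /t/ form a stop–stop cluster, so [e] is inserted between them. /k/ and /b/ form a stop–stop cluster, so [e] is inserted between them. → [faibetebeteatleukebe].
/bratgogdai/: /t/ and /g/ form a stop–stop cluster, so [e] is inserted between them. /g/ and /d/ form a stop–stop cluster, so [e] is inserted between them. → [brategogedai].
/tnaugpogpunijuipi/: /g/ and /p/ form a stop–stop cluster, so [e] is inserted between them. /g/ and /p/ form a stop–stop cluster, so [e] is inserted between them. → [tnaugepogepunijuipi].
/gmubovrunoni/: the rule's environment is not met; surfaces unchanged as [gmubovrunoni].

faibetebeteatleukebe, brategogedai, tnaugepogepunijuipi, gmubovrunoni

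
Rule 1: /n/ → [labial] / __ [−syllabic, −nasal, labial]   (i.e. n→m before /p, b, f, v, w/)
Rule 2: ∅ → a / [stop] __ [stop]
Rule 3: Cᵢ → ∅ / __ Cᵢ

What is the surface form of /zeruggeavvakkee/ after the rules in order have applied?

zerugageavakakee

Rule 1 (nasal place assimilation): no segment meets the environment; /zeruggeavvakkee/ is unchanged.
Rule 2 (stop-cluster a-epenthesis): /g/ and /g/ form a stop–stop cluster, so [a] is inserted between them. /k/ and /k/ form a stop–stop cluster, so [a] is inserted between them. /zeruggeavvakkee/ → zerugageavvakakee.
Rule 3 (degemination): /vv/ is a geminate; the first /v/ deletes. /zerugageavvakakee/ → zerugageavakakee.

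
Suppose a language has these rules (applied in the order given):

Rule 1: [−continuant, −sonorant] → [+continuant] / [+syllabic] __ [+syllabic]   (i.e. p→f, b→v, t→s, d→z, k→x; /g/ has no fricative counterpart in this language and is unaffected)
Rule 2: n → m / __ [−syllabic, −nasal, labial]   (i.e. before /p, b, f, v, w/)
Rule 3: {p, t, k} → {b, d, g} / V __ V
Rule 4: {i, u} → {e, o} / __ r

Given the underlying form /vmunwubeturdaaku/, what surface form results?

vmumwuvesordaaxu

Rule 1 (intervocalic spirantization): /b/ is a stop between vowels /u/ and /e/, so it spirantizes to the fricative [v]. /t/ is a stop between vowels /e/ and /u/, so it spirantizes to the fricative [s]. /k/ is a stop between vowels /a/ and /u/, so it spirantizes to the fricative [x]. /vmunwubeturdaaku/ → vmunwuvesurdaaxu.
Rule 2 (nasal place assimilation): /n/ precedes the labial consonant /w/, so it assimilates in place to [m]. /vmunwuvesurdaaxu/ → vmumwuvesurdaaxu.
Rule 3 (intervocalic voicing): no segment meets the environment; /vmumwuvesurdaaxu/ is unchanged.
Rule 4 (pre-rhotic lowering): /u/ is a high vowel immediately before /r/, so it lowers to [o]. /vmumwuvesurdaaxu/ → vmumwuvesordaaxu.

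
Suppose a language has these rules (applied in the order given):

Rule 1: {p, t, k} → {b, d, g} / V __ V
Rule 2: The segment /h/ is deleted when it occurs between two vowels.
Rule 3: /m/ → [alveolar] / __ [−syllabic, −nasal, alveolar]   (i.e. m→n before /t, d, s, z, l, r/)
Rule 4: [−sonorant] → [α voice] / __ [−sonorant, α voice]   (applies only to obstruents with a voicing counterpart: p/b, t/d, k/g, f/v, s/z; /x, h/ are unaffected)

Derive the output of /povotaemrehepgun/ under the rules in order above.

povodaenreebgun

Rule 1 (intervocalic voicing): /t/ is a voiceless stop between vowels /o/ and /a/, so it voices to [d]. /povotaemrehepgun/ → povodaemrehepgun.
Rule 2 (intervocalic h-deletion): /h/ occurs between vowels /e/ and /e/, so it deletes. /povodaemrehepgun/ → povodaemreepgun.
Rule 3 (nasal place assimilation): /m/ precedes the alveolar consonant /r/, so it assimilates in place to [n]. /povodaemreepgun/ → povodaenreepgun.
Rule 4 (regressive voicing assimilation): /p/ precedes the voiced obstruent /g/, so it voices to [b] by assimilation. /povodaenreepgun/ → povodaenreebgun.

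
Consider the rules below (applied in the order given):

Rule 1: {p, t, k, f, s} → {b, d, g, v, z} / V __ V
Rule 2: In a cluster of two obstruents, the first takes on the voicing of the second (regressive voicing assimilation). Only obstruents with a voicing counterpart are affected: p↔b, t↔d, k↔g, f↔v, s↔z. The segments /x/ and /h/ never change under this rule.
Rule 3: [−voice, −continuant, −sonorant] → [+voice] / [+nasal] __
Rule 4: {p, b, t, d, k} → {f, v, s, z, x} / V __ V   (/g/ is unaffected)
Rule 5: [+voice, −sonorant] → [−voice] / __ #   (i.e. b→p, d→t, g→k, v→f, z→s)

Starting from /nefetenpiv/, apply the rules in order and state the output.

Rule 1 (intervocalic voicing): /f/ is a voiceless obstruent between vowels /e/ and /e/, so it voices to [v]. /t/ is a voiceless obstruent between vowels /e/ and /e/, so it voices to [d]. /nefetenpiv/ → nevedenpiv.
Rule 2 (regressive voicing assimilation): no segment meets the environment; /nevedenpiv/ is unchanged.
Rule 3 (post-nasal voicing): /p/ is a voiceless stop immediately after the nasal /n/, so it voices to [b]. /nevedenpiv/ → nevedenbiv.
Rule 4 (intervocalic spirantization): /d/ is a stop between vowels /e/ and /e/, so it spirantizes to the fricative [z]. /nevedenbiv/ → nevezenbiv.
Rule 5 (final devoicing): /v/ is a voiced obstruent in word-final position, so it devoices to [f]. /nevezenbiv/ → nevezenbif.

nevezenbif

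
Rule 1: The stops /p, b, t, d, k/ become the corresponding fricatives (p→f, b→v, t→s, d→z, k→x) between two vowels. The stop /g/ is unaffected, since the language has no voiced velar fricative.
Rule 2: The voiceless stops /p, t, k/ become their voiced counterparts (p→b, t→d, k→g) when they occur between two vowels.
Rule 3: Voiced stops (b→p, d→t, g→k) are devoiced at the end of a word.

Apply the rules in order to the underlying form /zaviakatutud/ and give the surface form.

zaviaxasusut

Rule 1 (intervocalic spirantization): /k/ is a stop between vowels /a/ and /a/, so it spirantizes to the fricative [x]. /t/ is a stop between vowels /a/ and /u/, so it spirantizes to the fricative [s]. /t/ is a stop between vowels /u/ and /u/, so it spirantizes to the fricative [s]. /zaviakatutud/ → zaviaxasusud.
Rule 2 (intervocalic voicing): no segment meets the environment; /zaviaxasusud/ is unchanged.
Rule 3 (final devoicing): /d/ is a voiced stop in word-final position, so it devoices to [t]. /zaviaxasusud/ → zaviaxasusut.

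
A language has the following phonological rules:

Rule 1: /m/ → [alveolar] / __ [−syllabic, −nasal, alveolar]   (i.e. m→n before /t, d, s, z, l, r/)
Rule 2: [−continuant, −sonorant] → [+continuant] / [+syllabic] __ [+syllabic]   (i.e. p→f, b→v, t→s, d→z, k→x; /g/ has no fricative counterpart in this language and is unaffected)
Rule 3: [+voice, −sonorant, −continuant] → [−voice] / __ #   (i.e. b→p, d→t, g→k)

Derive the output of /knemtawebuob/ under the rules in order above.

knentawevuop

Rule 1 (nasal place assimilation): /m/ precedes the alveolar consonant /t/, so it assimilates in place to [n]. /knemtawebuob/ → knentawebuob.
Rule 2 (intervocalic spirantization): /b/ is a stop between vowels /e/ and /u/, so it spirantizes to the fricative [v]. /knentawebuob/ → knentawevuob.
Rule 3 (final devoicing): /b/ is a voiced stop in word-final position, so it devoices to [p]. /knentawevuob/ → knentawevuop.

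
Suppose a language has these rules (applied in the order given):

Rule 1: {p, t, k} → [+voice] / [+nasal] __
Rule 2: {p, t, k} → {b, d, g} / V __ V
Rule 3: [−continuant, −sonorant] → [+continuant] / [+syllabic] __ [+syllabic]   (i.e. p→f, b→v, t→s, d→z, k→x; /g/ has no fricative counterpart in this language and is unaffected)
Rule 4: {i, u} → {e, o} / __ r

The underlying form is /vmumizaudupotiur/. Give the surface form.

Rule 1 (post-nasal voicing): no segment meets the environment; /vmumizaudupotiur/ is unchanged.
Rule 2 (intervocalic voicing): /p/ is a voiceless stop between vowels /u/ and /o/, so it voices to [b]. /t/ is a voiceless stop between vowels /o/ and /i/, so it voices to [d]. /vmumizaudupotiur/ → vmumizaudubodiur.
Rule 3 (intervocalic spirantization): /d/ is a stop between vowels /u/ and /u/, so it spirantizes to the fricative [z]. /b/ is a stop between vowels /u/ and /o/, so it spirantizes to the fricative [v]. /d/ is a stop between vowels /o/ and /i/, so it spirantizes to the fricative [z]. /vmumizaudubodiur/ → vmumizauzuvoziur.
Rule 4 (pre-rhotic lowering): /u/ is a high vowel immediately before /r/, so it lowers to [o]. /vmumizauzuvoziur/ → vmumizauzuvozior.

vmumizauzuvozior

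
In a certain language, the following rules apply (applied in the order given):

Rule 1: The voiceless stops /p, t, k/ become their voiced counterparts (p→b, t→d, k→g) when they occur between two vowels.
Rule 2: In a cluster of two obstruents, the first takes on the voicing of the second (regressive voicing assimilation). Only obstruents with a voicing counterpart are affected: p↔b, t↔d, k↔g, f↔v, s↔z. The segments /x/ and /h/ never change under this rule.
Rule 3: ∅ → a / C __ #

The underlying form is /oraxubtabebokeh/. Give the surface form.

Rule 1 (intervocalic voicing): /k/ is a voiceless stop between vowels /o/ and /e/, so it voices to [g]. /oraxubtabebokeh/ → oraxubtabebogeh.
Rule 2 (regressive voicing assimilation): /b/ precedes the voiceless obstruent /t/, so it devoices to [p] by assimilation. /oraxubtabebogeh/ → oraxuptabebogeh.
Rule 3 (final a-epenthesis): the form ends in the consonant /h/, so [a] is inserted word-finally. /oraxuptabebogeh/ → oraxuptabebogeha.

oraxuptabebogeha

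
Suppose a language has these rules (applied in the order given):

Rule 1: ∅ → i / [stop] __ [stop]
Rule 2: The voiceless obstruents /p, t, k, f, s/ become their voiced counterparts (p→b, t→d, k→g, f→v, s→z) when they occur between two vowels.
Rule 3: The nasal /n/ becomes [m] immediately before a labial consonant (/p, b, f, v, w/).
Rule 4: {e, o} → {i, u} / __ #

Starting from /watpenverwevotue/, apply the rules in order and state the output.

wadibemverwevodui

Rule 1 (stop-cluster i-epenthesis): /t/ and /p/ form a stop–stop cluster, so [i] is inserted between them. /watpenverwevotue/ → watipenverwevotue.
Rule 2 (intervocalic voicing): /t/ is a voiceless obstruent between vowels /a/ and /i/, so it voices to [d]. /p/ is a voiceless obstruent between vowels /i/ and /e/, so it voices to [b]. /t/ is a voiceless obstruent between vowels /o/ and /u/, so it voices to [d]. /watipenverwevotue/ → wadibenverwevodue.
Rule 3 (nasal place assimilation): /n/ precedes the labial consonant /v/, so it assimilates in place to [m]. /wadibenverwevodue/ → wadibemverwevodue.
Rule 4 (final vowel raising): /e/ is a mid vowel in word-final position, so it raises to [i]. /wadibemverwevodue/ → wadibemverwevodui.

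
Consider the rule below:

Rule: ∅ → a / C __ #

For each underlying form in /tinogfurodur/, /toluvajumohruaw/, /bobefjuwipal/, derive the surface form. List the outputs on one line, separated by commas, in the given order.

/tinogfurodur/: the form ends in the consonant /r/, so [a] is inserted word-finally. → [tinogfurodura].
/toluvajumohruaw/: the form ends in the consonant /w/, so [a] is inserted word-finally. → [toluvajumohruawa].
/bobefjuwipal/: the form ends in the consonant /l/, so [a] is inserted word-finally. → [bobefjuwipala].

tinogfurodura, toluvajumohruawa, bobefjuwipala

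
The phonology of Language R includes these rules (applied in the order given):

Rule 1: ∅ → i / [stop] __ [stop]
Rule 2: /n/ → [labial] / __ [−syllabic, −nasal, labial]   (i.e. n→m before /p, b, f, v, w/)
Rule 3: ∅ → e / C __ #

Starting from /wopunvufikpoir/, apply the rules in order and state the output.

Rule 1 (stop-cluster i-epenthesis): /k/ and /p/ form a stop–stop cluster, so [i] is inserted between them. /wopunvufikpoir/ → wopunvufikipoir.
Rule 2 (nasal place assimilation): /n/ precedes the labial consonant /v/, so it assimilates in place to [m]. /wopunvufikipoir/ → wopumvufikipoir.
Rule 3 (final e-epenthesis): the form ends in the consonant /r/, so [e] is inserted word-finally. /wopumvufikipoir/ → wopumvufikipoire.

wopumvufikipoire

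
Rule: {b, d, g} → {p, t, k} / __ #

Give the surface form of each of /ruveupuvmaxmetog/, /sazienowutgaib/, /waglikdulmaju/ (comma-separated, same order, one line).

ruveupuvmaxmetok, sazienowutgaip, waglikdulmaju

/ruveupuvmaxmetog/: /g/ is a voiced stop in word-final position, so it devoices to [k]. → [ruveupuvmaxmetok].
/sazienowutgaib/: /b/ is a voiced stop in word-final position, so it devoices to [p]. → [sazienowutgaip].
/waglikdulmaju/: the rule's environment is not met; surfaces unchanged as [waglikdulmaju].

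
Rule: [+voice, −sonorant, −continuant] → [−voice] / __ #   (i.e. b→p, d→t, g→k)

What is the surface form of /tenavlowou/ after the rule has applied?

tenavlowou

No segment of /tenavlowou/ meets the structural description of the rule, so the form surfaces unchanged.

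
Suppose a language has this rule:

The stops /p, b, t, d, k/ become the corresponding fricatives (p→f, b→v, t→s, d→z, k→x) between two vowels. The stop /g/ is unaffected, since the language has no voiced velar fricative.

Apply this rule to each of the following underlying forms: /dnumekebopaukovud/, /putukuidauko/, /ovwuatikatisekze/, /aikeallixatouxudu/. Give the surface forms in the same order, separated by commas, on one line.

dnumexevofauxovud, pusuxuizauxo, ovwuasixasisekze, aixeallixasouxuzu

/dnumekebopaukovud/: /k/ is a stop between vowels /e/ and /e/, so it spirantizes to the fricative [x]. /b/ is a stop between vowels /e/ and /o/, so it spirantizes to the fricative [v]. /p/ is a stop between vowels /o/ and /a/, so it spirantizes to the fricative [f]. /k/ is a stop between vowels /u/ and /o/, so it spirantizes to the fricative [x]. → [dnumexevofauxovud].
/putukuidauko/: /t/ is a stop between vowels /u/ and /u/, so it spirantizes to the fricative [s]. /k/ is a stop between vowels /u/ and /u/, so it spirantizes to the fricative [x]. /d/ is a stop between vowels /i/ and /a/, so it spirantizes to the fricative [z]. /k/ is a stop between vowels /u/ and /o/, so it spirantizes to the fricative [x]. → [pusuxuizauxo].
/ovwuatikatisekze/: /t/ is a stop between vowels /a/ and /i/, so it spirantizes to the fricative [s]. /k/ is a stop between vowels /i/ and /a/, so it spirantizes to the fricative [x]. /t/ is a stop between vowels /a/ and /i/, so it spirantizes to the fricative [s]. → [ovwuasixasisekze].
/aikeallixatouxudu/: /k/ is a stop between vowels /i/ and /e/, so it spirantizes to the fricative [x]. /t/ is a stop between vowels /a/ and /o/, so it spirantizes to the fricative [s]. /d/ is a stop between vowels /u/ and /u/, so it spirantizes to the fricative [z]. → [aixeallixasouxuzu].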